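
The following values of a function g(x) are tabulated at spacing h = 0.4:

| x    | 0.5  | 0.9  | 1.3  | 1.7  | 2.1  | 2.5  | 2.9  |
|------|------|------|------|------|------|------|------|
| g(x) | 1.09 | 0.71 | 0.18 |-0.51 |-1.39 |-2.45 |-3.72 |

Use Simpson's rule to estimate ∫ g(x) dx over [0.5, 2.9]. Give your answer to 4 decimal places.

-1.8733

h = 0.4, n = 6.
(h/3)·[y₀ + 4y₁ + 2y₂ + 4y₃ + 2y₄ + 4y₅ + y₆] = 0.133333·(-14.05) = -1.8733.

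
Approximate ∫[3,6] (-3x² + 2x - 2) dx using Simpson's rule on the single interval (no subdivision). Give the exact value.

S = (b−a)/6 · [f(3) + 4f(4.5) + f(6)] = 0.5·[(-23) + 4·(-53.75) + (-98)] = -168.

-168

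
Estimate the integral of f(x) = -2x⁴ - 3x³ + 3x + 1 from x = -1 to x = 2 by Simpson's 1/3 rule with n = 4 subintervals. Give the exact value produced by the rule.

-17.203125

h = (2 − (-1))/4 = 0.75.
Nodes x₀,…,x₄ = -1, -0.25, 0.5, 1.25, 2.
f(x) = -2x⁴ - 3x³ + 3x + 1: f₀=-1, f₁=0.2890625, f₂=2, f₃=-5.9921875, f₄=-49.
(h/3)·[f₀ + 4f₁ + 2f₂ + 4f₃ + f₄] = 0.25·(-68.8125) = -17.203125.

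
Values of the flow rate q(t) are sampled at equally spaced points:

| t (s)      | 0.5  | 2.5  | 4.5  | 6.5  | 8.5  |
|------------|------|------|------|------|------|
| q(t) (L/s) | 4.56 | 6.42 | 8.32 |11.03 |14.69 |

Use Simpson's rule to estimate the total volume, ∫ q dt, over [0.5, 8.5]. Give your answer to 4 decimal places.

h = 2, n = 4.
(h/3)·[y₀ + 4y₁ + 2y₂ + 4y₃ + y₄] = 0.666667·(105.69) = 70.4600.

70.4600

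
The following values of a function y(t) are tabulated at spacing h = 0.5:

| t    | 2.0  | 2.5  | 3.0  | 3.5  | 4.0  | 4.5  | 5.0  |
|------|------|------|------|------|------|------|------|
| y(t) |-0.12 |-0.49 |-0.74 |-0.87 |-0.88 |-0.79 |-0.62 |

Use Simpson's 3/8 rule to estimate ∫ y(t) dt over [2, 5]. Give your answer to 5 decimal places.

h = 0.5, n = 6.
(3h/8)·[y₀ + 3y₁ + 3y₂ + 2y₃ + 3y₄ + 3y₅ + y₆] = 0.1875·(-11.18) = -2.09625.

-2.09625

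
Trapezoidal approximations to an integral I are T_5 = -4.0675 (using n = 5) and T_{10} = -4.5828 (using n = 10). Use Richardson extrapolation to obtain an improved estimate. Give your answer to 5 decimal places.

-4.75457

R = (4·T_{10} − T_5) / 3 = (4·(-4.5828) − (-4.0675))/3 = (-14.2637)/3 = -4.75457.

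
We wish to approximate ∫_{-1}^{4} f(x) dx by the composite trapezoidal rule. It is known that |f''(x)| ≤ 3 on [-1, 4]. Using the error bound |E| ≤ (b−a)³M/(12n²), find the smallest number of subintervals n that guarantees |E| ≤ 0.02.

40

Need 375/(12n²) ≤ 0.02.
n² ≥ 375/(12·0.02) = 1562.5 ⇒ n ≥ 39.5285, so the smallest n is 40.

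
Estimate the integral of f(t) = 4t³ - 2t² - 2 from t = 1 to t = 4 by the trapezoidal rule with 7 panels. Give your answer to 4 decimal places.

209.5714

h = (4 − 1)/7 = 0.428571.
Nodes t₀,…,t₇ = 1, 1.428571, 1.857143, 2.285714, 2.714286, 3.142857, 3.571429, 4.
f(t) = 4t³ - 2t² - 2: f₀=0, f₁=5.580175, f₂=16.723032, f₃=35.317784, f₄=63.253644, f₅=102.419825, f₆=154.705539, f₇=222.
(h/2)·[f₀ + 2f₁ + 2f₂ + 2f₃ + 2f₄ + 2f₅ + 2f₆ + f₇] = 0.214286·(978) = 209.5714.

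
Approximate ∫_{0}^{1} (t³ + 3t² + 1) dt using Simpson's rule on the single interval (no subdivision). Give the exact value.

2.25

S = (b−a)/6 · [f(0) + 4f(0.5) + f(1)] = 0.166667·[1 + 4·1.875 + 5] = 2.25.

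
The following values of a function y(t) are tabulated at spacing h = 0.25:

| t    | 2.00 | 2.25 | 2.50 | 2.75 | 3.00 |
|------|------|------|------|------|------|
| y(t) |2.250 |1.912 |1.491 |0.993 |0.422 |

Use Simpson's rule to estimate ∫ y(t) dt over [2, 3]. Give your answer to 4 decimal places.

1.4395

h = 0.25, n = 4.
(h/3)·[y₀ + 4y₁ + 2y₂ + 4y₃ + y₄] = 0.083333·(17.274) = 1.4395.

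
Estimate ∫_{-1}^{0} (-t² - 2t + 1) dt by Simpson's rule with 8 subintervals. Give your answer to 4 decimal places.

1.6667

h = (0 − (-1))/8 = 0.125.
Nodes t₀,…,t₈ = -1, -0.875, -0.75, -0.625, -0.5, -0.375, -0.25, -0.125, 0.
f(t) = -t² - 2t + 1: f₀=2, f₁=1.984375, f₂=1.9375, f₃=1.859375, f₄=1.75, f₅=1.609375, f₆=1.4375, f₇=1.234375, f₈=1.
(h/3)·[f₀ + 4f₁ + 2f₂ + 4f₃ + 2f₄ + 4f₅ + 2f₆ + 4f₇ + f₈] = 0.041667·(40) = 1.6667.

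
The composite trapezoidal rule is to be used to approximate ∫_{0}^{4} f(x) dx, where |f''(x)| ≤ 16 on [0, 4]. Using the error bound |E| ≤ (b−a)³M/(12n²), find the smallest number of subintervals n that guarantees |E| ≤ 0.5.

14

Need 1024/(12n²) ≤ 0.5.
n² ≥ 1024/(12·0.5) = 170.667 ⇒ n ≥ 13.0639, so the smallest n is 14.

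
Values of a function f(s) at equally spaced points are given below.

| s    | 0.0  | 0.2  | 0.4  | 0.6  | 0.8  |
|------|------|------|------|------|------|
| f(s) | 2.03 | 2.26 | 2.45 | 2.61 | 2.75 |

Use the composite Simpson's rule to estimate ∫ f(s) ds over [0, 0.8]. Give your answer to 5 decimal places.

1.94400

h = 0.2, n = 4.
(h/3)·[y₀ + 4y₁ + 2y₂ + 4y₃ + y₄] = 0.066667·(29.16) = 1.94400.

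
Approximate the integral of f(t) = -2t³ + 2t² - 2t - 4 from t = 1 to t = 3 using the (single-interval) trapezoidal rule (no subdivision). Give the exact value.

-52

T = (b−a)/2 · [f(1) + f(3)] = 1·[(-6) + (-46)] = -52.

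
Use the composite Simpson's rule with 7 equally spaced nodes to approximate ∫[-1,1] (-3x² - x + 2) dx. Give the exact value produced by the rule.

h = (1 − (-1))/6 = 0.333333.
Nodes x₀,…,x₆ = -1, -0.666667, -0.333333, 0, 0.333333, 0.666667, 1.
f(x) = -3x² - x + 2: f₀=0, f₁=1.333333, f₂=2, f₃=2, f₄=1.333333, f₅=0, f₆=-2.
(h/3)·[f₀ + 4f₁ + 2f₂ + 4f₃ + 2f₄ + 4f₅ + f₆] = 0.111111·(18) = 2.

2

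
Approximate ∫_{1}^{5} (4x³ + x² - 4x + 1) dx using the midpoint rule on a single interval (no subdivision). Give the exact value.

424

M = (b−a)·f(3) = 4·(106) = 424.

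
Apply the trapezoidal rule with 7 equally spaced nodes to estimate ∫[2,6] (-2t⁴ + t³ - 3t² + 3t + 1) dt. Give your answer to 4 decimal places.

-2992.5103

h = (6 − 2)/6 = 0.666667.
Nodes t₀,…,t₆ = 2, 2.666667, 3.333333, 4, 4.666667, 5.333333, 6.
f(t) = -2t⁴ + t³ - 3t² + 3t + 1: f₀=-29, f₁=-94.506173, f₂=-232.209877, f₃=-483, f₄=-897.246914, f₅=-1534.802469, f₆=-2465.
(h/2)·[f₀ + 2f₁ + 2f₂ + 2f₃ + 2f₄ + 2f₅ + f₆] = 0.333333·(-8977.530864) = -2992.5103.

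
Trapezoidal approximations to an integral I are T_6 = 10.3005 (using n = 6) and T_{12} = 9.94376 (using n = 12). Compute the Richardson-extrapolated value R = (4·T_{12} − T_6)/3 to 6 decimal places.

9.824847

R = (4·T_{12} − T_6) / 3 = (4·9.94376 − 10.3005)/3 = (29.47454)/3 = 9.824847.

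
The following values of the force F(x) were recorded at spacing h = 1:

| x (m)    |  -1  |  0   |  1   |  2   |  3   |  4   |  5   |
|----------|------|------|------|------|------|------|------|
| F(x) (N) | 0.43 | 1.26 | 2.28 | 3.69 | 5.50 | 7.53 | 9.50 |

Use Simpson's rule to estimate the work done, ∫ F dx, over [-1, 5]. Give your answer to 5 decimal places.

25.13667

h = 1, n = 6.
(h/3)·[y₀ + 4y₁ + 2y₂ + 4y₃ + 2y₄ + 4y₅ + y₆] = 0.333333·(75.41) = 25.13667.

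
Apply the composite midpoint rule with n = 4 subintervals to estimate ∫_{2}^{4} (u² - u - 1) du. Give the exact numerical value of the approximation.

h = (4 − 2)/4 = 0.5.
Midpoints m₁,…,m₄ = 2.25, 2.75, 3.25, 3.75.
f(m₁)=1.8125, f(m₂)=3.8125, f(m₃)=6.3125, f(m₄)=9.3125.
h·[f(m₁) + f(m₂) + f(m₃) + f(m₄)] = 0.5·(21.25) = 10.625.

10.625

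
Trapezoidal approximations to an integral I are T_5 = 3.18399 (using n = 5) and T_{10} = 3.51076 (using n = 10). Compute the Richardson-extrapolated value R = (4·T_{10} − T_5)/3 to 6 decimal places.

3.619683

R = (4·T_{10} − T_5) / 3 = (4·3.51076 − 3.18399)/3 = (10.85905)/3 = 3.619683.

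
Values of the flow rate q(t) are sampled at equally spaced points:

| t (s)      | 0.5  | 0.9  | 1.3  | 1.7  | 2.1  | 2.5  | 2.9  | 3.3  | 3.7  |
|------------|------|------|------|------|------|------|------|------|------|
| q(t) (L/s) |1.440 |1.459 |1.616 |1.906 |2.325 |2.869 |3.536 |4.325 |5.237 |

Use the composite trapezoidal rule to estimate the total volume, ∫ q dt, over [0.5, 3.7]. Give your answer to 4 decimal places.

h = 0.4, n = 8.
(h/2)·[y₀ + 2y₁ + 2y₂ + 2y₃ + 2y₄ + 2y₅ + 2y₆ + 2y₇ + y₈] = 0.2·(42.749) = 8.5498.

8.5498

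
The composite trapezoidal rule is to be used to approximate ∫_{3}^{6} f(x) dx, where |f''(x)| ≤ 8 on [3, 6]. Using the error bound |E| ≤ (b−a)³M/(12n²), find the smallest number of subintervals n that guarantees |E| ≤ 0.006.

55

Need 216/(12n²) ≤ 0.006.
n² ≥ 216/(12·0.006) = 3000 ⇒ n ≥ 54.7723, so the smallest n is 55.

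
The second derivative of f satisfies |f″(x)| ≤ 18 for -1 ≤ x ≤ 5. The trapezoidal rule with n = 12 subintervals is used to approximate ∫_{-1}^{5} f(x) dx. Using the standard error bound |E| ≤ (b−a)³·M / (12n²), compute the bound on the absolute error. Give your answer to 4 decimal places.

|E| ≤ (6)³·18 / (12·12²) = 3888/1728 = 2.2500.

2.2500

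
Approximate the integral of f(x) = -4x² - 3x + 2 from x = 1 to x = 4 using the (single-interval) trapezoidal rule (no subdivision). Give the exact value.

-118.5

T = (b−a)/2 · [f(1) + f(4)] = 1.5·[(-5) + (-74)] = -118.5.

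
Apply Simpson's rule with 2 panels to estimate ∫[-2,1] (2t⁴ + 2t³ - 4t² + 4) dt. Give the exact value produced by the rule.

9.75

h = (1 − (-2))/2 = 1.5.
Nodes t₀,…,t₂ = -2, -0.5, 1.
f(t) = 2t⁴ + 2t³ - 4t² + 4: f₀=4, f₁=2.875, f₂=4.
(h/3)·[f₀ + 4f₁ + f₂] = 0.5·(19.5) = 9.75.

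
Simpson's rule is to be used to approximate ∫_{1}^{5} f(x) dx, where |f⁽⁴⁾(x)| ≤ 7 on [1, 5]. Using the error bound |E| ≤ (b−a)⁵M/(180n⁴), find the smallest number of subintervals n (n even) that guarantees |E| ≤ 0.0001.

26

Need 7168/(180n⁴) ≤ 0.0001.
n⁴ ≥ 7168/(180·0.0001) = 398222 ⇒ n ≥ 25.1207, so the smallest even n is 26. (n must be even for Simpson's rule.)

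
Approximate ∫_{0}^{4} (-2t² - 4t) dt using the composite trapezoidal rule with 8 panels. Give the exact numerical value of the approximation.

h = (4 − 0)/8 = 0.5.
Nodes t₀,…,t₈ = 0, 0.5, 1, 1.5, 2, 2.5, 3, 3.5, 4.
f(t) = -2t² - 4t: f₀=0, f₁=-2.5, f₂=-6, f₃=-10.5, f₄=-16, f₅=-22.5, f₆=-30, f₇=-38.5, f₈=-48.
(h/2)·[f₀ + 2f₁ + 2f₂ + 2f₃ + 2f₄ + 2f₅ + 2f₆ + 2f₇ + f₈] = 0.25·(-300) = -75.

-75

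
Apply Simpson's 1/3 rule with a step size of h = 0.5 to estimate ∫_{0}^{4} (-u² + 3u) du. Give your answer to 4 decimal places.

2.6667

h = (4 − 0)/8 = 0.5.
Nodes u₀,…,u₈ = 0, 0.5, 1, 1.5, 2, 2.5, 3, 3.5, 4.
f(u) = -u² + 3u: f₀=0, f₁=1.25, f₂=2, f₃=2.25, f₄=2, f₅=1.25, f₆=0, f₇=-1.75, f₈=-4.
(h/3)·[f₀ + 4f₁ + 2f₂ + 4f₃ + 2f₄ + 4f₅ + 2f₆ + 4f₇ + f₈] = 0.166667·(16) = 2.6667.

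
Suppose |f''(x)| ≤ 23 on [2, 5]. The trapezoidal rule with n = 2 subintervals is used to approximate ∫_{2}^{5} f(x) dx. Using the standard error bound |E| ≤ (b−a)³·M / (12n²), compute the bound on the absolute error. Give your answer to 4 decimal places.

12.9375

|E| ≤ (3)³·23 / (12·2²) = 621/48 = 12.9375.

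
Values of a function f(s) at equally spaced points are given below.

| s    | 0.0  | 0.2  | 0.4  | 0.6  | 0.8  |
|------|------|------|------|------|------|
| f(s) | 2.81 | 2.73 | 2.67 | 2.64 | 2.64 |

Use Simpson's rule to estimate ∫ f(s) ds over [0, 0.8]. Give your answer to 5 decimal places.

h = 0.2, n = 4.
(h/3)·[y₀ + 4y₁ + 2y₂ + 4y₃ + y₄] = 0.066667·(32.27) = 2.15133.

2.15133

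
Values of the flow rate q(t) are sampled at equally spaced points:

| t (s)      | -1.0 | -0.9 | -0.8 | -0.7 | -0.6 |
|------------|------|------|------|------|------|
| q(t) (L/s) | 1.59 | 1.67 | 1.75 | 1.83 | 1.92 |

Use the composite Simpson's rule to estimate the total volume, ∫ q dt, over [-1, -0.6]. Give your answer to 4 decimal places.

h = 0.1, n = 4.
(h/3)·[y₀ + 4y₁ + 2y₂ + 4y₃ + y₄] = 0.033333·(21.01) = 0.7003.

0.7003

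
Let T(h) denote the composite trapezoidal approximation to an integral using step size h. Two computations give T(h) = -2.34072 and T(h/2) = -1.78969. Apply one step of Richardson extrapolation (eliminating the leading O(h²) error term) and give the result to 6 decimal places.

R = (4·T(h/2) − T(h)) / 3 = (4·(-1.78969) − (-2.34072))/3 = (-4.81804)/3 = -1.606013.

-1.606013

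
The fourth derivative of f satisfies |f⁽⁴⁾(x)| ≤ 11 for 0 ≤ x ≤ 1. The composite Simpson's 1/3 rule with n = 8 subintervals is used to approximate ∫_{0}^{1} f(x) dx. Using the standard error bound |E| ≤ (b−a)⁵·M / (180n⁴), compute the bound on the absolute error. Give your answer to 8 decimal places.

0.00001492

|E| ≤ (1)⁵·11 / (180·8⁴) = 11/737280 = 0.00001492.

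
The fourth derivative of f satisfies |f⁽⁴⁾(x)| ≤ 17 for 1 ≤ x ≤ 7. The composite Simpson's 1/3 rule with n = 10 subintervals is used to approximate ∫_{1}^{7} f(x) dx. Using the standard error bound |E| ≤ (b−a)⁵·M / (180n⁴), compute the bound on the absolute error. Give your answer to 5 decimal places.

0.07344

|E| ≤ (6)⁵·17 / (180·10⁴) = 132192/1800000 = 0.07344.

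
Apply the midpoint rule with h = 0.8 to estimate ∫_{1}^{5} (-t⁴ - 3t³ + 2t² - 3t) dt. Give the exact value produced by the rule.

-1027.62112

h = (5 − 1)/5 = 0.8.
Midpoints m₁,…,m₅ = 1.4, 2.2, 3, 3.8, 4.6.
f(m₁)=-12.3536, f(m₂)=-52.2896, f(m₃)=-153, f(m₄)=-355.6496, f(m₅)=-711.2336.
h·[f(m₁) + f(m₂) + f(m₃) + f(m₄) + f(m₅)] = 0.8·(-1284.5264) = -1027.62112.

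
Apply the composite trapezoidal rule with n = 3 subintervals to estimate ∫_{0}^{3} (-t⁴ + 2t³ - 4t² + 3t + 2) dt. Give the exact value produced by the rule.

h = (3 − 0)/3 = 1.
Nodes t₀,…,t₃ = 0, 1, 2, 3.
f(t) = -t⁴ + 2t³ - 4t² + 3t + 2: f₀=2, f₁=2, f₂=-8, f₃=-52.
(h/2)·[f₀ + 2f₁ + 2f₂ + f₃] = 0.5·(-62) = -31.

-31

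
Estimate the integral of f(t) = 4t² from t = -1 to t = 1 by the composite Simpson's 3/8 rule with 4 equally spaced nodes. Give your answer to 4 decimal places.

h = (1 − (-1))/3 = 0.666667.
Nodes t₀,…,t₃ = -1, -0.333333, 0.333333, 1.
f(t) = 4t²: f₀=4, f₁=0.444444, f₂=0.444444, f₃=4.
(3h/8)·[f₀ + 3f₁ + 3f₂ + f₃] = 0.25·(10.666667) = 2.6667.

2.6667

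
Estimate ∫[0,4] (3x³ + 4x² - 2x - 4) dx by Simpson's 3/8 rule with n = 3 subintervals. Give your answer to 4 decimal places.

245.3333

h = (4 − 0)/3 = 1.333333.
Nodes x₀,…,x₃ = 0, 1.333333, 2.666667, 4.
f(x) = 3x³ + 4x² - 2x - 4: f₀=-4, f₁=7.555556, f₂=76, f₃=244.
(3h/8)·[f₀ + 3f₁ + 3f₂ + f₃] = 0.5·(490.666667) = 245.3333.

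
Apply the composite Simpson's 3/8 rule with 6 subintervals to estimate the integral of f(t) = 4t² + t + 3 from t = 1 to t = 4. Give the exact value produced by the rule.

h = (4 − 1)/6 = 0.5.
Nodes t₀,…,t₆ = 1, 1.5, 2, 2.5, 3, 3.5, 4.
f(t) = 4t² + t + 3: f₀=8, f₁=13.5, f₂=21, f₃=30.5, f₄=42, f₅=55.5, f₆=71.
(3h/8)·[f₀ + 3f₁ + 3f₂ + 2f₃ + 3f₄ + 3f₅ + f₆] = 0.1875·(536) = 100.5.

100.5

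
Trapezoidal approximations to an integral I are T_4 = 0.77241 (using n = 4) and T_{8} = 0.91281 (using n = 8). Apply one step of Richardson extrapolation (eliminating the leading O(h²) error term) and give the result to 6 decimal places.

R = (4·T_{8} − T_4) / 3 = (4·0.91281 − 0.77241)/3 = (2.87883)/3 = 0.959610.

0.959610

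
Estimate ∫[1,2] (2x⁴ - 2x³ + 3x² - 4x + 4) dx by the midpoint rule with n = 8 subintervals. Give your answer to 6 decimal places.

9.871368

h = (2 − 1)/8 = 0.125.
Midpoints m₁,…,m₈ = 1.0625, 1.1875, 1.3125, 1.4375, 1.5625, 1.6875, 1.8125, 1.9375.
f(m₁)=3.286651611328125, f(m₂)=4.108428955078125, f(m₃)=5.331085205078125, f(m₄)=7.048370361328125, f(m₅)=9.365753173828125, f(m₆)=12.400421142578125, f(m₇)=16.281280517578125, f(m₈)=21.148956298828125.
h·[f(m₁) + f(m₂) + f(m₃) + f(m₄) + f(m₅) + f(m₆) + f(m₇) + f(m₈)] = 0.125·(78.970947265625) = 9.871368.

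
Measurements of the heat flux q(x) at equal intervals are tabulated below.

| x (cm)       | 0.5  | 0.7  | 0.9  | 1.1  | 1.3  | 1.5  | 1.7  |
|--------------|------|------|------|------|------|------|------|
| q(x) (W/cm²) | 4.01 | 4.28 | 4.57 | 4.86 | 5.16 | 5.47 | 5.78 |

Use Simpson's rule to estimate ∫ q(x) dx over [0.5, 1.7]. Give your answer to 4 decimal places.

h = 0.2, n = 6.
(h/3)·[y₀ + 4y₁ + 2y₂ + 4y₃ + 2y₄ + 4y₅ + y₆] = 0.066667·(87.69) = 5.8460.

5.8460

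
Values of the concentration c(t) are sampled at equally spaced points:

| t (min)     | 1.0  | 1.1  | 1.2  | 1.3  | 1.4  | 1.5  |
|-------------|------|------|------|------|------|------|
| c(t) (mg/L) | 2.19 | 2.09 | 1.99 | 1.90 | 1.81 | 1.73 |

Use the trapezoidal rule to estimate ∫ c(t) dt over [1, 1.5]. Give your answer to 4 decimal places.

0.9750

h = 0.1, n = 5.
(h/2)·[y₀ + 2y₁ + 2y₂ + 2y₃ + 2y₄ + y₅] = 0.05·(19.50) = 0.9750.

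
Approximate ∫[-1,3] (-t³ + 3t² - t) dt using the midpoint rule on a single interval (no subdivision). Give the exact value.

M = (b−a)·f(1) = 4·(1) = 4.

4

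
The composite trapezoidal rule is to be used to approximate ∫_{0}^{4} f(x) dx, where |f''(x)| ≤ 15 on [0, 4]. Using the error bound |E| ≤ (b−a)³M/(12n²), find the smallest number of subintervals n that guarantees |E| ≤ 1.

Need 960/(12n²) ≤ 1.
n² ≥ 960/(12·1) = 80 ⇒ n ≥ 8.9443, so the smallest n is 9.

9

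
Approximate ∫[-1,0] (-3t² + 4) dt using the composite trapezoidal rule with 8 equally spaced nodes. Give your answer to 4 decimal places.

2.9898

h = (0 − (-1))/7 = 0.142857.
Nodes t₀,…,t₇ = -1, -0.857143, -0.714286, -0.571429, -0.428571, -0.285714, -0.142857, 0.
f(t) = -3t² + 4: f₀=1, f₁=1.795918, f₂=2.469388, f₃=3.020408, f₄=3.448980, f₅=3.755102, f₆=3.938776, f₇=4.
(h/2)·[f₀ + 2f₁ + 2f₂ + 2f₃ + 2f₄ + 2f₅ + 2f₆ + f₇] = 0.071429·(41.857143) = 2.9898.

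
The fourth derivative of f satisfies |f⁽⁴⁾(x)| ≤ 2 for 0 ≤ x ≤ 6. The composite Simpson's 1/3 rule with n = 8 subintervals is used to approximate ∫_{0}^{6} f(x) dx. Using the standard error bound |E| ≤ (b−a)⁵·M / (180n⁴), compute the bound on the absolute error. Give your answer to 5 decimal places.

|E| ≤ (6)⁵·2 / (180·8⁴) = 15552/737280 = 0.02109.

0.02109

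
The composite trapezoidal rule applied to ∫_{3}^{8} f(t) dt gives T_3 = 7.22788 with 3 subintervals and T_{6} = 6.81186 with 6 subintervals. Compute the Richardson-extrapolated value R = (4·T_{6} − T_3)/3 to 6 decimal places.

R = (4·T_{6} − T_3) / 3 = (4·6.81186 − 7.22788)/3 = (20.01956)/3 = 6.673187.

6.673187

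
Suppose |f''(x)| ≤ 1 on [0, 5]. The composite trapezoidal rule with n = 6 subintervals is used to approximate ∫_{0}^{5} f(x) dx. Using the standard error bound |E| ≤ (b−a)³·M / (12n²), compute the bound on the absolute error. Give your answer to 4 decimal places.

|E| ≤ (5)³·1 / (12·6²) = 125/432 = 0.2894.

0.2894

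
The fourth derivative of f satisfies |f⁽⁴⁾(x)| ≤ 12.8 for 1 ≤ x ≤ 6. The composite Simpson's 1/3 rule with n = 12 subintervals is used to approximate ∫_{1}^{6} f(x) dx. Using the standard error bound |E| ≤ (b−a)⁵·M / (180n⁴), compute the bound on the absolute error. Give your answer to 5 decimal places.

|E| ≤ (5)⁵·12.8 / (180·12⁴) = 40000/3732480 = 0.01072.

0.01072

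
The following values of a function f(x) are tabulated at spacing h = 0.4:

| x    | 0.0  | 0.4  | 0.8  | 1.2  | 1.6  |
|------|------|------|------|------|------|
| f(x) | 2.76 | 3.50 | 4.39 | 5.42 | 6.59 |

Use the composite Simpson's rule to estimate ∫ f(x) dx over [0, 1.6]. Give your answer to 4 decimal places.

h = 0.4, n = 4.
(h/3)·[y₀ + 4y₁ + 2y₂ + 4y₃ + y₄] = 0.133333·(53.81) = 7.1747.

7.1747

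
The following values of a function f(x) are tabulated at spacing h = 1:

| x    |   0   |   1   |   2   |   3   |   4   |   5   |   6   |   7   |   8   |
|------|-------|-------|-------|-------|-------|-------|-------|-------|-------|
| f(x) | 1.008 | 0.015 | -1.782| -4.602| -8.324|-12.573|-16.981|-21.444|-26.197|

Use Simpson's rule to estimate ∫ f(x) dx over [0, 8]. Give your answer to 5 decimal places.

h = 1, n = 8.
(h/3)·[y₀ + 4y₁ + 2y₂ + 4y₃ + 2y₄ + 4y₅ + 2y₆ + 4y₇ + y₈] = 0.333333·(-233.779) = -77.92633.

-77.92633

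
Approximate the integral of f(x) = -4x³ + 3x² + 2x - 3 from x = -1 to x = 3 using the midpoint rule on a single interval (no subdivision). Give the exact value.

M = (b−a)·f(1) = 4·(-2) = -8.

-8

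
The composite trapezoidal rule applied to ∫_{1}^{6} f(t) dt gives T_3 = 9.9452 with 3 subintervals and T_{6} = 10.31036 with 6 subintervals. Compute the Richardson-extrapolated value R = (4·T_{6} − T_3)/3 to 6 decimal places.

10.432080

R = (4·T_{6} − T_3) / 3 = (4·10.31036 − 9.9452)/3 = (31.29624)/3 = 10.432080.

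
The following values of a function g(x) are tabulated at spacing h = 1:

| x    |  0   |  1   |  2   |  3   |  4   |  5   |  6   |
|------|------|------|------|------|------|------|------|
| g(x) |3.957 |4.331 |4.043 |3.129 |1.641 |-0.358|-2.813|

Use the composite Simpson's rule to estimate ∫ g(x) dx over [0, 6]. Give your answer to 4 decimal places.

h = 1, n = 6.
(h/3)·[y₀ + 4y₁ + 2y₂ + 4y₃ + 2y₄ + 4y₅ + y₆] = 0.333333·(40.920) = 13.6400.

13.6400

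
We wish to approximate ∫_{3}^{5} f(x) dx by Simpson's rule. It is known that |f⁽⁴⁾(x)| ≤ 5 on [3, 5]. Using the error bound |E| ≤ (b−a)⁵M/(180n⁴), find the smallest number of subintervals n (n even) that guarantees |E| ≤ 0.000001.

32

Need 160/(180n⁴) ≤ 0.000001.
n⁴ ≥ 160/(180·0.000001) = 888889 ⇒ n ≥ 30.7052, so the smallest even n is 32. (n must be even for Simpson's rule.)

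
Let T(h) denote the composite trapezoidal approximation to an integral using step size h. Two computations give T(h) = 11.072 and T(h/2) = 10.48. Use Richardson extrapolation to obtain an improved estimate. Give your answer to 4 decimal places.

R = (4·T(h/2) − T(h)) / 3 = (4·10.48 − 11.072)/3 = (30.848)/3 = 10.2827.

10.2827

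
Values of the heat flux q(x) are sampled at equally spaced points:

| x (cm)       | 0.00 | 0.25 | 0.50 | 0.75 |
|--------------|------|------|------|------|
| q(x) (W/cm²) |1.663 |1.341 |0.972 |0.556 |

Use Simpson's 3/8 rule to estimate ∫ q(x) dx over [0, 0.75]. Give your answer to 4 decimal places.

h = 0.25, n = 3.
(3h/8)·[y₀ + 3y₁ + 3y₂ + y₃] = 0.09375·(9.158) = 0.8586.

0.8586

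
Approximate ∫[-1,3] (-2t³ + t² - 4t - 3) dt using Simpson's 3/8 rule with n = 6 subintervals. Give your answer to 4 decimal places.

-58.6667

h = (3 − (-1))/6 = 0.666667.
Nodes t₀,…,t₆ = -1, -0.333333, 0.333333, 1, 1.666667, 2.333333, 3.
f(t) = -2t³ + t² - 4t - 3: f₀=4, f₁=-1.481481, f₂=-4.296296, f₃=-8, f₄=-16.148148, f₅=-32.296296, f₆=-60.
(3h/8)·[f₀ + 3f₁ + 3f₂ + 2f₃ + 3f₄ + 3f₅ + f₆] = 0.25·(-234.666667) = -58.6667.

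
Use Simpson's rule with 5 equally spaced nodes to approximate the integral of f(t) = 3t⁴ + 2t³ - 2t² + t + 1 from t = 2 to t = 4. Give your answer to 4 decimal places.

h = (4 − 2)/4 = 0.5.
Nodes t₀,…,t₄ = 2, 2.5, 3, 3.5, 4.
f(t) = 3t⁴ + 2t³ - 2t² + t + 1: f₀=59, f₁=139.4375, f₂=283, f₃=515.9375, f₄=869.
(h/3)·[f₀ + 4f₁ + 2f₂ + 4f₃ + f₄] = 0.166667·(4115.5) = 685.9167.

685.9167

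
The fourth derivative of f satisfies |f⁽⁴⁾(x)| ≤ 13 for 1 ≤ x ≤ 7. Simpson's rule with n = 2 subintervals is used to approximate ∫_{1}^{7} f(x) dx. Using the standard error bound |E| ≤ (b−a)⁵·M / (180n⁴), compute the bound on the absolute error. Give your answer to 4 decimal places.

|E| ≤ (6)⁵·13 / (180·2⁴) = 101088/2880 = 35.1000.

35.1000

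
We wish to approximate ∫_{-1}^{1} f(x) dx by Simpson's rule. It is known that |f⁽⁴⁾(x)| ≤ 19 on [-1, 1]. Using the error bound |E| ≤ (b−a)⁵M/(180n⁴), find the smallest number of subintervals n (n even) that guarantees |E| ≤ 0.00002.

22

Need 608/(180n⁴) ≤ 0.00002.
n⁴ ≥ 608/(180·0.00002) = 168889 ⇒ n ≥ 20.2722, so the smallest even n is 22. (n must be even for Simpson's rule.)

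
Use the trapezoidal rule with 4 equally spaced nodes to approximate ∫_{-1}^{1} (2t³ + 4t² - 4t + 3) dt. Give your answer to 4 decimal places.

h = (1 − (-1))/3 = 0.666667.
Nodes t₀,…,t₃ = -1, -0.333333, 0.333333, 1.
f(t) = 2t³ + 4t² - 4t + 3: f₀=9, f₁=4.703704, f₂=2.185185, f₃=5.
(h/2)·[f₀ + 2f₁ + 2f₂ + f₃] = 0.333333·(27.777778) = 9.2593.

9.2593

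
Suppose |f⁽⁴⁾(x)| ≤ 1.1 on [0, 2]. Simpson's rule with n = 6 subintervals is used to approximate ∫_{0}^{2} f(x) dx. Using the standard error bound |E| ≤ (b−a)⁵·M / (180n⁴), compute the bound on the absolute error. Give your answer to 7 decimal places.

|E| ≤ (2)⁵·1.1 / (180·6⁴) = 35.2/233280 = 0.0001509.

0.0001509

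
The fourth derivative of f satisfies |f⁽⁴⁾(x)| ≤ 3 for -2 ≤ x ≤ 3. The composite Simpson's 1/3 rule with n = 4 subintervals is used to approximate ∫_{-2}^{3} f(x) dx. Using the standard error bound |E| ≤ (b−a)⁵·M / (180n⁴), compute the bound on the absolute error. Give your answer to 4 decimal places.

0.2035

|E| ≤ (5)⁵·3 / (180·4⁴) = 9375/46080 = 0.2035.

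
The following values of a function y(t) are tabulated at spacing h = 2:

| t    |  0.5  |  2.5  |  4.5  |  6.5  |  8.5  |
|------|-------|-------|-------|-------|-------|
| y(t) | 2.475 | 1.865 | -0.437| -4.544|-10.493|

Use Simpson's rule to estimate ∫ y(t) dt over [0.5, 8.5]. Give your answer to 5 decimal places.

-13.07200

h = 2, n = 4.
(h/3)·[y₀ + 4y₁ + 2y₂ + 4y₃ + y₄] = 0.666667·(-19.608) = -13.07200.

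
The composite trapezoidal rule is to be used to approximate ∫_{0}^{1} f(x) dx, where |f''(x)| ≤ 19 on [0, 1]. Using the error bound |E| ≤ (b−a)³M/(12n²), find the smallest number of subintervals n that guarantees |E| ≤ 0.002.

29

Need 19/(12n²) ≤ 0.002.
n² ≥ 19/(12·0.002) = 791.667 ⇒ n ≥ 28.1366, so the smallest n is 29.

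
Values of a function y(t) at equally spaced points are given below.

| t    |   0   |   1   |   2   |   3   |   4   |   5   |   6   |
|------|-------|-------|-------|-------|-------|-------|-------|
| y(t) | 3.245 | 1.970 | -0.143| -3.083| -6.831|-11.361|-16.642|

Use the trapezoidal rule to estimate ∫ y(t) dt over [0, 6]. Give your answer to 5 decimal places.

h = 1, n = 6.
(h/2)·[y₀ + 2y₁ + 2y₂ + 2y₃ + 2y₄ + 2y₅ + y₆] = 0.5·(-52.293) = -26.14650.

-26.14650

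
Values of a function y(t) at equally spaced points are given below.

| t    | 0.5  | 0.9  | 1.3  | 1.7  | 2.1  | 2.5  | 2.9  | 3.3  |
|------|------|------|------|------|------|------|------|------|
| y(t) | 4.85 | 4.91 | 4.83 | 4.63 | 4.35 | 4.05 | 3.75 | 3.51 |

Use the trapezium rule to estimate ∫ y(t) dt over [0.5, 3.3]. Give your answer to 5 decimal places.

h = 0.4, n = 7.
(h/2)·[y₀ + 2y₁ + 2y₂ + 2y₃ + 2y₄ + 2y₅ + 2y₆ + y₇] = 0.2·(61.40) = 12.28000.

12.28000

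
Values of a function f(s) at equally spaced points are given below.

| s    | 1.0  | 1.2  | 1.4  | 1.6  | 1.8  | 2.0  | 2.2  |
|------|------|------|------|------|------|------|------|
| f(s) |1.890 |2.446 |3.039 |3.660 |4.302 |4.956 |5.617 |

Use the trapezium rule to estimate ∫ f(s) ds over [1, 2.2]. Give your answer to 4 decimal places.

4.4313

h = 0.2, n = 6.
(h/2)·[y₀ + 2y₁ + 2y₂ + 2y₃ + 2y₄ + 2y₅ + y₆] = 0.1·(44.313) = 4.4313.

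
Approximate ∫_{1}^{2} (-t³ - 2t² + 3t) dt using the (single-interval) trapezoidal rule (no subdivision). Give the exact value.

-5

T = (b−a)/2 · [f(1) + f(2)] = 0.5·[0 + (-10)] = -5.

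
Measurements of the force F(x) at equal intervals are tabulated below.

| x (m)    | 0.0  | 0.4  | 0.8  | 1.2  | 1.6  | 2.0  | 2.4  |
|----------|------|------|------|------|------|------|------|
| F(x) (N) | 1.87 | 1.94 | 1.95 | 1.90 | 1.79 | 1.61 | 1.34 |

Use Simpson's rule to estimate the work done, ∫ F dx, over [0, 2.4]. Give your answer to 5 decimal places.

h = 0.4, n = 6.
(h/3)·[y₀ + 4y₁ + 2y₂ + 4y₃ + 2y₄ + 4y₅ + y₆] = 0.133333·(32.49) = 4.33200.

4.33200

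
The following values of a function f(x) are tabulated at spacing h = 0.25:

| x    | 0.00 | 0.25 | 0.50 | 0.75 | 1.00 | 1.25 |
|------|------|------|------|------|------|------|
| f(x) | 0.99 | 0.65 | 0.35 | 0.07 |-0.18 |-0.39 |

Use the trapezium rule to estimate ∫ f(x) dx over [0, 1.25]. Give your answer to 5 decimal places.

0.29750

h = 0.25, n = 5.
(h/2)·[y₀ + 2y₁ + 2y₂ + 2y₃ + 2y₄ + y₅] = 0.125·(2.38) = 0.29750.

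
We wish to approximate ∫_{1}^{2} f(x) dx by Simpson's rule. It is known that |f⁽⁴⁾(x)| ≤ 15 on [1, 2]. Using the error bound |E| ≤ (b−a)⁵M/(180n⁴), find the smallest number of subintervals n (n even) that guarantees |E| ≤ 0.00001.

Need 15/(180n⁴) ≤ 0.00001.
n⁴ ≥ 15/(180·0.00001) = 8333.33 ⇒ n ≥ 9.5544, so the smallest even n is 10. (n must be even for Simpson's rule.)

10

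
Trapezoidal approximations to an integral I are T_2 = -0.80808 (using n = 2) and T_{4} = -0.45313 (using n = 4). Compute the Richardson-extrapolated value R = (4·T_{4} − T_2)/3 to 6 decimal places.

R = (4·T_{4} − T_2) / 3 = (4·(-0.45313) − (-0.80808))/3 = (-1.00444)/3 = -0.334813.

-0.334813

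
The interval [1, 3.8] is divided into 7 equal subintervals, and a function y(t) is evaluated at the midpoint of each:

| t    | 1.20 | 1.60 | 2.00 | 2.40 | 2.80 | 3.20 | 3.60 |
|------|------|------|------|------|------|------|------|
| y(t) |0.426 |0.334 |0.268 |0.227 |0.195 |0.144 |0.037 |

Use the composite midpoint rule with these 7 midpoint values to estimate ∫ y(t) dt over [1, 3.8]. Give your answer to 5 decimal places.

0.65240

h = 0.4, n = 7.
h·[y(m₁) + y(m₂) + y(m₃) + y(m₄) + y(m₅) + y(m₆) + y(m₇)] = 0.4·(1.631) = 0.65240.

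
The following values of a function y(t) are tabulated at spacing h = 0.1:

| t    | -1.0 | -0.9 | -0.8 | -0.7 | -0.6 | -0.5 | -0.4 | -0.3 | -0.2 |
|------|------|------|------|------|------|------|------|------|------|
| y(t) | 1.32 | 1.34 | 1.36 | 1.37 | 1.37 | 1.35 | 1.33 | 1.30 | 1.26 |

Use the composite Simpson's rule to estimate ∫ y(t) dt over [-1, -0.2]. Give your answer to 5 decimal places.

h = 0.1, n = 8.
(h/3)·[y₀ + 4y₁ + 2y₂ + 4y₃ + 2y₄ + 4y₅ + 2y₆ + 4y₇ + y₈] = 0.033333·(32.14) = 1.07133.

1.07133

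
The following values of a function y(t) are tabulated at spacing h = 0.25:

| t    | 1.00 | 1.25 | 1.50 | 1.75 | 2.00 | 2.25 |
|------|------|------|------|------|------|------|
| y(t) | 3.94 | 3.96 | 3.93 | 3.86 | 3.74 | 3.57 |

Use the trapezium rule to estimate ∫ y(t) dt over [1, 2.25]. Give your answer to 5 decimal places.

h = 0.25, n = 5.
(h/2)·[y₀ + 2y₁ + 2y₂ + 2y₃ + 2y₄ + y₅] = 0.125·(38.49) = 4.81125.

4.81125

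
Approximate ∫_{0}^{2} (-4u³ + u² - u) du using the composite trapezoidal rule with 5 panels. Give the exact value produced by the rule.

h = (2 − 0)/5 = 0.4.
Nodes u₀,…,u₅ = 0, 0.4, 0.8, 1.2, 1.6, 2.
f(u) = -4u³ + u² - u: f₀=0, f₁=-0.496, f₂=-2.208, f₃=-6.672, f₄=-15.424, f₅=-30.
(h/2)·[f₀ + 2f₁ + 2f₂ + 2f₃ + 2f₄ + f₅] = 0.2·(-79.6) = -15.92.

-15.92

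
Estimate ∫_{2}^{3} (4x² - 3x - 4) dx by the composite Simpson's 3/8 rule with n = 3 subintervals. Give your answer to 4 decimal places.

h = (3 − 2)/3 = 0.333333.
Nodes x₀,…,x₃ = 2, 2.333333, 2.666667, 3.
f(x) = 4x² - 3x - 4: f₀=6, f₁=10.777778, f₂=16.444444, f₃=23.
(3h/8)·[f₀ + 3f₁ + 3f₂ + f₃] = 0.125·(110.666667) = 13.8333.

13.8333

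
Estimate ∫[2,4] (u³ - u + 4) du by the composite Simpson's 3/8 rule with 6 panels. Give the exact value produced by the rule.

62

h = (4 − 2)/6 = 0.333333.
Nodes u₀,…,u₆ = 2, 2.333333, 2.666667, 3, 3.333333, 3.666667, 4.
f(u) = u³ - u + 4: f₀=10, f₁=14.370370, f₂=20.296296, f₃=28, f₄=37.703704, f₅=49.629630, f₆=64.
(3h/8)·[f₀ + 3f₁ + 3f₂ + 2f₃ + 3f₄ + 3f₅ + f₆] = 0.125·(496) = 62.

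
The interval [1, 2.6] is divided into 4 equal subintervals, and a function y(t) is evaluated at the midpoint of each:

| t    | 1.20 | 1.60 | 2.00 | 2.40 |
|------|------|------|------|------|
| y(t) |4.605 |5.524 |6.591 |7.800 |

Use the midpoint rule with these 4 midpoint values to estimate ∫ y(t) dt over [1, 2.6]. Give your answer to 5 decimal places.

h = 0.4, n = 4.
h·[y(m₁) + y(m₂) + y(m₃) + y(m₄)] = 0.4·(24.520) = 9.80800.

9.80800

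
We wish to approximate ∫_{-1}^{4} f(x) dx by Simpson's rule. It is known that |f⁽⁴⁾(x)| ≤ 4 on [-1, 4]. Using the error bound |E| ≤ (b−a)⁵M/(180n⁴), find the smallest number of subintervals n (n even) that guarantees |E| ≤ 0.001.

Need 12500/(180n⁴) ≤ 0.001.
n⁴ ≥ 12500/(180·0.001) = 69444.4 ⇒ n ≥ 16.2334, so the smallest even n is 18. (n must be even for Simpson's rule.)

18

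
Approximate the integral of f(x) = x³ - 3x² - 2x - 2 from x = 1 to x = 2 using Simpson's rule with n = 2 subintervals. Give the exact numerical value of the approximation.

h = (2 − 1)/2 = 0.5.
Nodes x₀,…,x₂ = 1, 1.5, 2.
f(x) = x³ - 3x² - 2x - 2: f₀=-6, f₁=-8.375, f₂=-10.
(h/3)·[f₀ + 4f₁ + f₂] = 0.166667·(-49.5) = -8.25.

-8.25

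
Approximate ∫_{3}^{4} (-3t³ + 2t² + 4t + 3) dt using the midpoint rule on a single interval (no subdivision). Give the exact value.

-87.125

M = (b−a)·f(3.5) = 1·(-87.125) = -87.125.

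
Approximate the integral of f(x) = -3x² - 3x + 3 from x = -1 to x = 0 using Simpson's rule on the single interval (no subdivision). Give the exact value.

3.5

S = (b−a)/6 · [f(-1) + 4f(-0.5) + f(0)] = 0.166667·[3 + 4·3.75 + 3] = 3.5.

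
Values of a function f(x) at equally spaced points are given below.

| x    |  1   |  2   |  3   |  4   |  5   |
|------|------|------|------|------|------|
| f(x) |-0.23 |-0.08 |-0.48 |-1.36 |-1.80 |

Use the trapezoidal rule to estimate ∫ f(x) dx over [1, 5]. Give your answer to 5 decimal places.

h = 1, n = 4.
(h/2)·[y₀ + 2y₁ + 2y₂ + 2y₃ + y₄] = 0.5·(-5.87) = -2.93500.

-2.93500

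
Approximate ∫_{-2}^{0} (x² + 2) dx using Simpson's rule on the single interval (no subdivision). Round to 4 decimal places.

S = (b−a)/6 · [f(-2) + 4f(-1) + f(0)] = 0.333333·[6 + 4·3 + 2] = 6.6667.

6.6667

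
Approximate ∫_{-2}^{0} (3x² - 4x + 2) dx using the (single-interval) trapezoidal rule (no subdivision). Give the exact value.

24

T = (b−a)/2 · [f(-2) + f(0)] = 1·[22 + 2] = 24.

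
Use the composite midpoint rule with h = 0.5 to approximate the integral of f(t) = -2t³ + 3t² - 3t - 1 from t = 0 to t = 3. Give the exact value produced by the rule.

-29.625

h = (3 − 0)/6 = 0.5.
Midpoints m₁,…,m₆ = 0.25, 0.75, 1.25, 1.75, 2.25, 2.75.
f(m₁)=-1.59375, f(m₂)=-2.40625, f(m₃)=-3.96875, f(m₄)=-7.78125, f(m₅)=-15.34375, f(m₆)=-28.15625.
h·[f(m₁) + f(m₂) + f(m₃) + f(m₄) + f(m₅) + f(m₆)] = 0.5·(-59.25) = -29.625.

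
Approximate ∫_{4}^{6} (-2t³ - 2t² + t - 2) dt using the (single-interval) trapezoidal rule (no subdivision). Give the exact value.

T = (b−a)/2 · [f(4) + f(6)] = 1·[(-158) + (-500)] = -658.

-658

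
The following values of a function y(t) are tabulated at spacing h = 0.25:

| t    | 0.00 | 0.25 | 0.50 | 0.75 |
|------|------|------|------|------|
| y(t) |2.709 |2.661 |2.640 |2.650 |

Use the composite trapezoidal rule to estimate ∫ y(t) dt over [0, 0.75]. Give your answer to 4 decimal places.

1.9951

h = 0.25, n = 3.
(h/2)·[y₀ + 2y₁ + 2y₂ + y₃] = 0.125·(15.961) = 1.9951.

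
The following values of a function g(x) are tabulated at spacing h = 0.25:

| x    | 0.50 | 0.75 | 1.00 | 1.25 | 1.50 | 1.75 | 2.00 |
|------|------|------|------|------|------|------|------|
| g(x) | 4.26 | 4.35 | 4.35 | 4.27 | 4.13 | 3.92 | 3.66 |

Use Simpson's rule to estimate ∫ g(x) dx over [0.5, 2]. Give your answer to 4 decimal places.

6.2533

h = 0.25, n = 6.
(h/3)·[y₀ + 4y₁ + 2y₂ + 4y₃ + 2y₄ + 4y₅ + y₆] = 0.083333·(75.04) = 6.2533.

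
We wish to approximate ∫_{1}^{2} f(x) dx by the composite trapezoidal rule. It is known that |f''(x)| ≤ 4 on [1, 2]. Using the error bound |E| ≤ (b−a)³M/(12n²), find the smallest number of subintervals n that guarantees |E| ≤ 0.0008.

21

Need 4/(12n²) ≤ 0.0008.
n² ≥ 4/(12·0.0008) = 416.667 ⇒ n ≥ 20.4124, so the smallest n is 21.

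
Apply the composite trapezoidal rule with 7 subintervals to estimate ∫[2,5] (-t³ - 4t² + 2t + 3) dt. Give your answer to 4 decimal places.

h = (5 − 2)/7 = 0.428571.
Nodes t₀,…,t₇ = 2, 2.428571, 2.857143, 3.285714, 3.714286, 4.142857, 4.571429, 5.
f(t) = -t³ - 4t² + 2t + 3: f₀=-17, f₁=-30.058309, f₂=-47.262391, f₃=-69.084548, f₄=-95.997085, f₅=-128.472303, f₆=-166.982507, f₇=-212.
(h/2)·[f₀ + 2f₁ + 2f₂ + 2f₃ + 2f₄ + 2f₅ + 2f₆ + f₇] = 0.214286·(-1304.714286) = -279.5816.

-279.5816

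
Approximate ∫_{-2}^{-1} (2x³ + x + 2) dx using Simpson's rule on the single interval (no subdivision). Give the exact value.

-7

S = (b−a)/6 · [f(-2) + 4f(-1.5) + f(-1)] = 0.166667·[(-16) + 4·(-6.25) + (-1)] = -7.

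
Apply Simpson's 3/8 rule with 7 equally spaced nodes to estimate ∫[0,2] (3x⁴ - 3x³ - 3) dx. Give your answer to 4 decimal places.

1.2222

h = (2 − 0)/6 = 0.333333.
Nodes x₀,…,x₆ = 0, 0.333333, 0.666667, 1, 1.333333, 1.666667, 2.
f(x) = 3x⁴ - 3x³ - 3: f₀=-3, f₁=-3.074074, f₂=-3.296296, f₃=-3, f₄=-0.629630, f₅=6.259259, f₆=21.
(3h/8)·[f₀ + 3f₁ + 3f₂ + 2f₃ + 3f₄ + 3f₅ + f₆] = 0.125·(9.777778) = 1.2222.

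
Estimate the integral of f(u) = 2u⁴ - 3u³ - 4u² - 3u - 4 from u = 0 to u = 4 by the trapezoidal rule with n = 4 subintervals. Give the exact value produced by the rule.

120

h = (4 − 0)/4 = 1.
Nodes u₀,…,u₄ = 0, 1, 2, 3, 4.
f(u) = 2u⁴ - 3u³ - 4u² - 3u - 4: f₀=-4, f₁=-12, f₂=-18, f₃=32, f₄=240.
(h/2)·[f₀ + 2f₁ + 2f₂ + 2f₃ + f₄] = 0.5·(240) = 120.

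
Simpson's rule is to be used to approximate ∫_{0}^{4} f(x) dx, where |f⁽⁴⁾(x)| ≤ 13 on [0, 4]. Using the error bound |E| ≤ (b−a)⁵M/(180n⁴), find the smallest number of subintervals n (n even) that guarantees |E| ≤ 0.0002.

26

Need 13312/(180n⁴) ≤ 0.0002.
n⁴ ≥ 13312/(180·0.0002) = 369778 ⇒ n ≥ 24.6596, so the smallest even n is 26. (n must be even for Simpson's rule.)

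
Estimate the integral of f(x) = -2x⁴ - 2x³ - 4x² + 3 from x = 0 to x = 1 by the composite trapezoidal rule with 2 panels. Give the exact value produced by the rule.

0.3125

h = (1 − 0)/2 = 0.5.
Nodes x₀,…,x₂ = 0, 0.5, 1.
f(x) = -2x⁴ - 2x³ - 4x² + 3: f₀=3, f₁=1.625, f₂=-5.
(h/2)·[f₀ + 2f₁ + f₂] = 0.25·(1.25) = 0.3125.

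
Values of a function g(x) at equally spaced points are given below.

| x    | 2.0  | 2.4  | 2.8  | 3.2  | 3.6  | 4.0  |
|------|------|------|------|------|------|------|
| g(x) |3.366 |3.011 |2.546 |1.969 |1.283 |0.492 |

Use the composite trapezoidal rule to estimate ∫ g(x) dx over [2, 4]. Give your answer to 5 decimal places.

4.29520

h = 0.4, n = 5.
(h/2)·[y₀ + 2y₁ + 2y₂ + 2y₃ + 2y₄ + y₅] = 0.2·(21.476) = 4.29520.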